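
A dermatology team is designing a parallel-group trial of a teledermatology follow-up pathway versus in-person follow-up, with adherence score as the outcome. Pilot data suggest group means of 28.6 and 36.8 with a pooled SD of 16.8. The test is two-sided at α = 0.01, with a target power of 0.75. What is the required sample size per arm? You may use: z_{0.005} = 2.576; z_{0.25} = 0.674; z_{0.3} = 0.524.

n = 89 per group

Cohen's d = |M₁ − M₂| / SD_pooled = |28.6 − 36.8| / 16.8 = 8.2 / 16.8 = 0.488.
For two independent groups with equal n: n = 2·((z_{α/2} + z_β) / d)².
z_{α/2} + z_β = 2.576 + 0.674 = 3.250.
n = 2 × (3.250 / 0.488)² = 2 × 6.660² = 2 × 44.35 = 88.7.
Round up to the next whole participant.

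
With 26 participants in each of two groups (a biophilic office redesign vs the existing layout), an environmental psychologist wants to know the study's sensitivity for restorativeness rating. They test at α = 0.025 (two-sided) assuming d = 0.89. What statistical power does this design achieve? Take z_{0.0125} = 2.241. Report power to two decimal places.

For two equal groups, power = Φ(d·√(n/2) − z_{α/2}).
d·√(n/2) = 0.89 × √(26/2) = 0.89 × 3.606 = 3.209.
z_β = 3.209 − 2.241 = 0.968.
Power = Φ(0.968) = 0.833.

power ≈ 0.83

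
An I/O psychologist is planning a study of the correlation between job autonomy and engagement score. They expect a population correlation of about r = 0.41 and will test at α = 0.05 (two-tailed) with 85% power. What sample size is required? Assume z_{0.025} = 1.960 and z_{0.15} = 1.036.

Fisher's z: C = ½·ln((1+r)/(1−r)) = ½·ln(2.3898) = 0.4356.
n = ((z_{α/2} + z_β)/C)² + 3.
(1.960 + 1.036) / 0.4356 = 2.996 / 0.4356 = 6.878.
n = 6.878² + 3 = 47.31 + 3 = 50.3.
Round up.

n = 51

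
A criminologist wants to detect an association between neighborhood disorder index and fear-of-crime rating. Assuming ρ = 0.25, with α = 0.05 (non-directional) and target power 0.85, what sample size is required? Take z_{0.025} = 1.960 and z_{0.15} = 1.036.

n = 141

Fisher's z: C = ½·ln((1+r)/(1−r)) = ½·ln(1.6667) = 0.2554.
n = ((z_{α/2} + z_β)/C)² + 3.
(1.960 + 1.036) / 0.2554 = 2.996 / 0.2554 = 11.731.
n = 11.731² + 3 = 137.61 + 3 = 140.6.
Round up.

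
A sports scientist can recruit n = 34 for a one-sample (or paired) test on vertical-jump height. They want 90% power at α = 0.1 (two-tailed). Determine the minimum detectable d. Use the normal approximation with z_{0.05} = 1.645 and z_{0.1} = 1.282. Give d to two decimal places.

d_min ≈ 0.50

For a single sample (or paired design) of n = 34: d_min = (z_{α/2} + z_β)/√n.
z-sum = 1.645 + 1.282 = 2.927.
d_min = 2.927 / √34 = 2.927 / 5.831 = 0.502.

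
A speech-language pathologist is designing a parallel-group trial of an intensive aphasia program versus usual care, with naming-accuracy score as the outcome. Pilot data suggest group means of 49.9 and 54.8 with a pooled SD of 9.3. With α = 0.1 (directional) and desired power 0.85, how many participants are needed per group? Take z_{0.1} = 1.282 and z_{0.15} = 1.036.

Cohen's d = |M₁ − M₂| / SD_pooled = |49.9 − 54.8| / 9.3 = 4.9 / 9.3 = 0.527.
For two independent groups with equal n: n = 2·((z_{α} + z_β) / d)².
z_{α} + z_β = 1.282 + 1.036 = 2.318.
n = 2 × (2.318 / 0.527)² = 2 × 4.398² = 2 × 19.35 = 38.7.
Round up to the next whole participant.

n = 39 per group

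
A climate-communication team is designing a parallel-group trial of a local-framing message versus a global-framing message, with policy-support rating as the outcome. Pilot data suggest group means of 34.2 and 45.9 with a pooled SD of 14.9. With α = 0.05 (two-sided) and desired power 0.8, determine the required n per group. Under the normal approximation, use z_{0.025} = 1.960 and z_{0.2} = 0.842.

n = 26 per group

Cohen's d = |M₁ − M₂| / SD_pooled = |34.2 − 45.9| / 14.9 = 11.7 / 14.9 = 0.785.
For two independent groups with equal n: n = 2·((z_{α/2} + z_β) / d)².
z_{α/2} + z_β = 1.960 + 0.842 = 2.802.
n = 2 × (2.802 / 0.785)² = 2 × 3.569² = 2 × 12.74 = 25.5.
Round up to the next whole participant.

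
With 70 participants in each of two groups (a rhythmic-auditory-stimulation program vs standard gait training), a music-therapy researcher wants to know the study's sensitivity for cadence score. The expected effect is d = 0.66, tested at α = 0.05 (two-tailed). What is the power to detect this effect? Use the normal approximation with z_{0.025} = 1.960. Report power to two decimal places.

For two equal groups, power = Φ(d·√(n/2) − z_{α/2}).
d·√(n/2) = 0.66 × √(70/2) = 0.66 × 5.916 = 3.905.
z_β = 3.905 − 1.960 = 1.945.
Power = Φ(1.945) = 0.974.

power ≈ 0.97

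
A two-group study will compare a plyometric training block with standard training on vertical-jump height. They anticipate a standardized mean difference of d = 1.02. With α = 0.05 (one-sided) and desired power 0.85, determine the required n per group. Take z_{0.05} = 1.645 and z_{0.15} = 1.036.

For two independent groups with equal n: n = 2·((z_{α} + z_β) / d)².
z_{α} + z_β = 1.645 + 1.036 = 2.681.
n = 2 × (2.681 / 1.02)² = 2 × 2.628² = 2 × 6.91 = 13.8.
Round up to the next whole participant.

n = 14 per group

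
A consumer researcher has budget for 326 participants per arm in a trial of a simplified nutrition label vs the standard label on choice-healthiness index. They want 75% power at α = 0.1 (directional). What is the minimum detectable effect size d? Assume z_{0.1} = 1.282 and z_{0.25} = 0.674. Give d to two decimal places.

For two independent groups of n = 326 each: d_min = (z_{α} + z_β)·√(2/n).
z-sum = 1.282 + 0.674 = 1.956.
d_min = 1.956 × √(2/326) = 1.956 × 0.0783 = 0.153.

d_min ≈ 0.15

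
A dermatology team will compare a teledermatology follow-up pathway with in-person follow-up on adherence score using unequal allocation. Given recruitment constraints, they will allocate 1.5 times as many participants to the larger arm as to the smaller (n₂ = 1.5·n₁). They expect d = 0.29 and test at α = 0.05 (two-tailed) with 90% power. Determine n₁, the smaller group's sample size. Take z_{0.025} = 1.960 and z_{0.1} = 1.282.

With allocation ratio k = n₂/n₁ = 1.5, Var(x̄₁−x̄₂) = σ²(1/n₁ + 1/(k·n₁)) = σ²·(k+1)/(k·n₁).
So n₁ = (1 + 1/k)·((z_{α/2} + z_β)/d)² = 1.667 × (3.242/0.29)².
n₁ = 1.667 × 124.98 = 208.3.
Round up: n₁ = 209, giving n₂ = ⌈1.5 × 209⌉ = ⌈313.5⌉ = 314.

n₁ = 209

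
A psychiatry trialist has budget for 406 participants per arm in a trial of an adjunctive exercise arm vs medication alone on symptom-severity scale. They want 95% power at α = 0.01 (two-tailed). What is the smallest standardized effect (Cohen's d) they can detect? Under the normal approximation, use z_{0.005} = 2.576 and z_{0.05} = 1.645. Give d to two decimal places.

For two independent groups of n = 406 each: d_min = (z_{α/2} + z_β)·√(2/n).
z-sum = 2.576 + 1.645 = 4.221.
d_min = 4.221 × √(2/406) = 4.221 × 0.0702 = 0.296.

d_min ≈ 0.30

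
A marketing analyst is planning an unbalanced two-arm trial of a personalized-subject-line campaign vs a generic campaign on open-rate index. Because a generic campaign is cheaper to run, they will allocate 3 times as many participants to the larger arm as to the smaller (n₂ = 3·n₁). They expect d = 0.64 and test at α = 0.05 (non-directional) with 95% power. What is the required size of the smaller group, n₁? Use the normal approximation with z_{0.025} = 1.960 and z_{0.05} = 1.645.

n₁ = 43

With allocation ratio k = n₂/n₁ = 3, Var(x̄₁−x̄₂) = σ²(1/n₁ + 1/(k·n₁)) = σ²·(k+1)/(k·n₁).
So n₁ = (1 + 1/k)·((z_{α/2} + z_β)/d)² = 1.333 × (3.605/0.64)².
n₁ = 1.333 × 31.73 = 42.3.
Round up: n₁ = 43, giving n₂ = 3 × 43 = 129.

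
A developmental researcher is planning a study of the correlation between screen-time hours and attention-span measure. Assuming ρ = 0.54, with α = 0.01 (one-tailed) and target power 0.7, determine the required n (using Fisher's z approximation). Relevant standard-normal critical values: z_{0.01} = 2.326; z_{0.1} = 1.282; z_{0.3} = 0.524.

n = 26

Fisher's z: C = ½·ln((1+r)/(1−r)) = ½·ln(3.3478) = 0.6042.
n = ((z_{α} + z_β)/C)² + 3.
(2.326 + 0.524) / 0.6042 = 2.850 / 0.6042 = 4.717.
n = 4.717² + 3 = 22.25 + 3 = 25.2.
Round up.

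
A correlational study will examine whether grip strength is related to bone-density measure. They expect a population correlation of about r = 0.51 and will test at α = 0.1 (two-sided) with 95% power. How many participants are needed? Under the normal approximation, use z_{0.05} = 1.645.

Fisher's z: C = ½·ln((1+r)/(1−r)) = ½·ln(3.0816) = 0.5627.
n = ((z_{α/2} + z_β)/C)² + 3.
(1.645 + 1.645) / 0.5627 = 3.290 / 0.5627 = 5.847.
n = 5.847² + 3 = 34.19 + 3 = 37.2.
Round up.

n = 38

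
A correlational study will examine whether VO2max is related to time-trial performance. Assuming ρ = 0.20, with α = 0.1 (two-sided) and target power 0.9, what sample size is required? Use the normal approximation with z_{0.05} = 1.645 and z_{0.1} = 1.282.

n = 212

Fisher's z: C = ½·ln((1+r)/(1−r)) = ½·ln(1.5000) = 0.2027.
n = ((z_{α/2} + z_β)/C)² + 3.
(1.645 + 1.282) / 0.2027 = 2.927 / 0.2027 = 14.440.
n = 14.440² + 3 = 208.52 + 3 = 211.5.
Round up.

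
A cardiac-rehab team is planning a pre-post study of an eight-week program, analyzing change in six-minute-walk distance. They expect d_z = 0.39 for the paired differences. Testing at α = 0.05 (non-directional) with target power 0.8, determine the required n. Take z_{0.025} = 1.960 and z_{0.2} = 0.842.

For a paired (one-sample on differences) test: n = ((z_{α/2} + z_β) / d)².
z_{α/2} + z_β = 1.960 + 0.842 = 2.802.
n = (2.802 / 0.39)² = 7.185² = 51.62.
Round up.

n = 52 pairs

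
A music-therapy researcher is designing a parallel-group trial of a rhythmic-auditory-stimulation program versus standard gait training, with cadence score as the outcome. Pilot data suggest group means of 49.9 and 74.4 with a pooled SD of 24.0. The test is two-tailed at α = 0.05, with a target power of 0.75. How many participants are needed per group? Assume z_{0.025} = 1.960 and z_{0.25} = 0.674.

Cohen's d = |M₁ − M₂| / SD_pooled = |49.9 − 74.4| / 24.0 = 24.5 / 24.0 = 1.021.
For two independent groups with equal n: n = 2·((z_{α/2} + z_β) / d)².
z_{α/2} + z_β = 1.960 + 0.674 = 2.634.
n = 2 × (2.634 / 1.021)² = 2 × 2.580² = 2 × 6.66 = 13.3.
Round up to the next whole participant.

n = 14 per group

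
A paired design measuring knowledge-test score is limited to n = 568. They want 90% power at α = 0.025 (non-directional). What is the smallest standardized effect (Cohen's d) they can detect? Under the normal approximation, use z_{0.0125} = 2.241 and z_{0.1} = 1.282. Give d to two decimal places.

For a single sample (or paired design) of n = 568: d_min = (z_{α/2} + z_β)/√n.
z-sum = 2.241 + 1.282 = 3.523.
d_min = 3.523 / √568 = 3.523 / 23.833 = 0.148.

d_min ≈ 0.15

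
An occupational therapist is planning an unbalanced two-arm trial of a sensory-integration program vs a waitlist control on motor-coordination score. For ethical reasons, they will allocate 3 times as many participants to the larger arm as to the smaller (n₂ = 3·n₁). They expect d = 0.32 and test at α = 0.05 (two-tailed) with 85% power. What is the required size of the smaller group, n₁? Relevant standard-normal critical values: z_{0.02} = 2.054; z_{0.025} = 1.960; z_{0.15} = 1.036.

With allocation ratio k = n₂/n₁ = 3, Var(x̄₁−x̄₂) = σ²(1/n₁ + 1/(k·n₁)) = σ²·(k+1)/(k·n₁).
So n₁ = (1 + 1/k)·((z_{α/2} + z_β)/d)² = 1.333 × (2.996/0.32)².
n₁ = 1.333 × 87.66 = 116.9.
Round up: n₁ = 117, giving n₂ = 3 × 117 = 351.

n₁ = 117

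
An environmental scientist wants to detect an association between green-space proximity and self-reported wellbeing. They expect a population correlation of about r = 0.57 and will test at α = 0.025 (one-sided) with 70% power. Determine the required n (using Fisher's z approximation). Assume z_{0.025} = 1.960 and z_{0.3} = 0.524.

Fisher's z: C = ½·ln((1+r)/(1−r)) = ½·ln(3.6512) = 0.6475.
n = ((z_{α} + z_β)/C)² + 3.
(1.960 + 0.524) / 0.6475 = 2.484 / 0.6475 = 3.836.
n = 3.836² + 3 = 14.72 + 3 = 17.7.
Round up.

n = 18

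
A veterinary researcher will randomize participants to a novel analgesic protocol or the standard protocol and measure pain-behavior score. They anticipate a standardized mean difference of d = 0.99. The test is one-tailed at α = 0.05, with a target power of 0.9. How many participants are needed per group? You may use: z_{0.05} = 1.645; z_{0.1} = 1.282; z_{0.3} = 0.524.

n = 18 per group

For two independent groups with equal n: n = 2·((z_{α} + z_β) / d)².
z_{α} + z_β = 1.645 + 1.282 = 2.927.
n = 2 × (2.927 / 0.99)² = 2 × 2.957² = 2 × 8.74 = 17.5.
Round up to the next whole participant.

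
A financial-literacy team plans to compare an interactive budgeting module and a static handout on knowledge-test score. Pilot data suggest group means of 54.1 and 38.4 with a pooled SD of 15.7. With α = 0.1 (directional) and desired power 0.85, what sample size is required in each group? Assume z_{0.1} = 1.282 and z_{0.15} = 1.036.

n = 11 per group

Cohen's d = |M₁ − M₂| / SD_pooled = |54.1 − 38.4| / 15.7 = 15.7 / 15.7 = 1.000.
For two independent groups with equal n: n = 2·((z_{α} + z_β) / d)².
z_{α} + z_β = 1.282 + 1.036 = 2.318.
n = 2 × (2.318 / 1.000)² = 2 × 2.318² = 2 × 5.37 = 10.7.
Round up to the next whole participant.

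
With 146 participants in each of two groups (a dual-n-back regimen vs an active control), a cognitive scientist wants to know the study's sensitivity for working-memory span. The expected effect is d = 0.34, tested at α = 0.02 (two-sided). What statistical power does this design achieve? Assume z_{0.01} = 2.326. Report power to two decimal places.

power ≈ 0.72

For two equal groups, power = Φ(d·√(n/2) − z_{α/2}).
d·√(n/2) = 0.34 × √(146/2) = 0.34 × 8.544 = 2.905.
z_β = 2.905 − 2.326 = 0.579.
Power = Φ(0.579) = 0.719.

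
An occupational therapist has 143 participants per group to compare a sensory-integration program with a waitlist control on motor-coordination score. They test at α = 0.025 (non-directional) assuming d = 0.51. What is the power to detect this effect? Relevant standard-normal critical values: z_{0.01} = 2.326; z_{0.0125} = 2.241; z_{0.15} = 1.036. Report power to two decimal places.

power ≈ 0.98

For two equal groups, power = Φ(d·√(n/2) − z_{α/2}).
d·√(n/2) = 0.51 × √(143/2) = 0.51 × 8.456 = 4.312.
z_β = 4.312 − 2.241 = 2.071.
Power = Φ(2.071) = 0.981.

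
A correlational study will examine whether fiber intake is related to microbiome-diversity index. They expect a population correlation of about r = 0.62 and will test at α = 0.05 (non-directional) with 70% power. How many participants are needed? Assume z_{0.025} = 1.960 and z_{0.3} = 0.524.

Fisher's z: C = ½·ln((1+r)/(1−r)) = ½·ln(4.2632) = 0.7250.
n = ((z_{α/2} + z_β)/C)² + 3.
(1.960 + 0.524) / 0.7250 = 2.484 / 0.7250 = 3.426.
n = 3.426² + 3 = 11.74 + 3 = 14.7.
Round up.

n = 15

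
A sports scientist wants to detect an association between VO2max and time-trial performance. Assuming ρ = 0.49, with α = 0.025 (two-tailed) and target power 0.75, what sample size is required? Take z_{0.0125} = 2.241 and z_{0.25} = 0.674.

n = 33

Fisher's z: C = ½·ln((1+r)/(1−r)) = ½·ln(2.9216) = 0.5361.
n = ((z_{α/2} + z_β)/C)² + 3.
(2.241 + 0.674) / 0.5361 = 2.915 / 0.5361 = 5.437.
n = 5.437² + 3 = 29.57 + 3 = 32.6.
Round up.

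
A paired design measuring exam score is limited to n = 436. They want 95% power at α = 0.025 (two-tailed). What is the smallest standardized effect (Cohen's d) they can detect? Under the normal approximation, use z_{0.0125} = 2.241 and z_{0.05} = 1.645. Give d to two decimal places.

d_min ≈ 0.19

For a single sample (or paired design) of n = 436: d_min = (z_{α/2} + z_β)/√n.
z-sum = 2.241 + 1.645 = 3.886.
d_min = 3.886 / √436 = 3.886 / 20.881 = 0.186.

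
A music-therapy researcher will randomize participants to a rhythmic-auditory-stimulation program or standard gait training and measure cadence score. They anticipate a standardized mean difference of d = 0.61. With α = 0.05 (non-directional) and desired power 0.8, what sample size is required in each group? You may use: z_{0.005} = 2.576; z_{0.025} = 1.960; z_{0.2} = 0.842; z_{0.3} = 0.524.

n = 43 per group

For two independent groups with equal n: n = 2·((z_{α/2} + z_β) / d)².
z_{α/2} + z_β = 1.960 + 0.842 = 2.802.
n = 2 × (2.802 / 0.61)² = 2 × 4.593² = 2 × 21.10 = 42.2.
Round up to the next whole participant.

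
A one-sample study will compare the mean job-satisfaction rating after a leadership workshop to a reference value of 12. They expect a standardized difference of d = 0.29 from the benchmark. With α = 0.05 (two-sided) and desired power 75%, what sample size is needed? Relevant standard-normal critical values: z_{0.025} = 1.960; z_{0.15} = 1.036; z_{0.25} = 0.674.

n = 83

For a one-sample test: n = ((z_{α/2} + z_β) / d)².
z_{α/2} + z_β = 1.960 + 0.674 = 2.634.
n = (2.634 / 0.29)² = 9.083² = 82.50.
Round up.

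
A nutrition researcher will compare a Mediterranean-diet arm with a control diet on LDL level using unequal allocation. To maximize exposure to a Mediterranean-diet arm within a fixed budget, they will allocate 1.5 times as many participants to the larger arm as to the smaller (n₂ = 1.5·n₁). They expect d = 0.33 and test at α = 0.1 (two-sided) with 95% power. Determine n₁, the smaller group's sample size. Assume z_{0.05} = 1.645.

n₁ = 166

With allocation ratio k = n₂/n₁ = 1.5, Var(x̄₁−x̄₂) = σ²(1/n₁ + 1/(k·n₁)) = σ²·(k+1)/(k·n₁).
So n₁ = (1 + 1/k)·((z_{α/2} + z_β)/d)² = 1.667 × (3.290/0.33)².
n₁ = 1.667 × 99.39 = 165.7.
Round up: n₁ = 166, giving n₂ = 1.5 × 166 = 249.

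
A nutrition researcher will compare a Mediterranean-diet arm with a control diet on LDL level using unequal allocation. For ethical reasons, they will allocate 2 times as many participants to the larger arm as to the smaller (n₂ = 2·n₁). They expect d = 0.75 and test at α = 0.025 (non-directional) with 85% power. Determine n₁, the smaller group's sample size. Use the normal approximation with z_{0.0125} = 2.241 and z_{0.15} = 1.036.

n₁ = 29

With allocation ratio k = n₂/n₁ = 2, Var(x̄₁−x̄₂) = σ²(1/n₁ + 1/(k·n₁)) = σ²·(k+1)/(k·n₁).
So n₁ = (1 + 1/k)·((z_{α/2} + z_β)/d)² = 1.500 × (3.277/0.75)².
n₁ = 1.500 × 19.09 = 28.6.
Round up: n₁ = 29, giving n₂ = 2 × 29 = 58.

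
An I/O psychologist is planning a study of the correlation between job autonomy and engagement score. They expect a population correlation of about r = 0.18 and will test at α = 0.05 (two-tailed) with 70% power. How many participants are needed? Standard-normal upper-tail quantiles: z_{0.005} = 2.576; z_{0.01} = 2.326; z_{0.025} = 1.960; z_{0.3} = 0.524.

n = 190

Fisher's z: C = ½·ln((1+r)/(1−r)) = ½·ln(1.4390) = 0.1820.
n = ((z_{α/2} + z_β)/C)² + 3.
(1.960 + 0.524) / 0.1820 = 2.484 / 0.1820 = 13.648.
n = 13.648² + 3 = 186.28 + 3 = 189.3.
Round up.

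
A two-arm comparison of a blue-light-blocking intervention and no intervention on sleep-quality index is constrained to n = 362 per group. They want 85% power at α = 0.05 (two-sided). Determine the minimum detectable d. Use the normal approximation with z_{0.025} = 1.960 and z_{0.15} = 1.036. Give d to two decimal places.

d_min ≈ 0.22

For two independent groups of n = 362 each: d_min = (z_{α/2} + z_β)·√(2/n).
z-sum = 1.960 + 1.036 = 2.996.
d_min = 2.996 × √(2/362) = 2.996 × 0.0743 = 0.223.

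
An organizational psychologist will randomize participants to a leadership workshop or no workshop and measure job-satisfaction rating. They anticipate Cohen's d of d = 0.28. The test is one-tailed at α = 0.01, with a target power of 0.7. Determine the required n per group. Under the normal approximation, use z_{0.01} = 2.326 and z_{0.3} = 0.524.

For two independent groups with equal n: n = 2·((z_{α} + z_β) / d)².
z_{α} + z_β = 2.326 + 0.524 = 2.850.
n = 2 × (2.850 / 0.28)² = 2 × 10.179² = 2 × 103.60 = 207.2.
Round up to the next whole participant.

n = 208 per group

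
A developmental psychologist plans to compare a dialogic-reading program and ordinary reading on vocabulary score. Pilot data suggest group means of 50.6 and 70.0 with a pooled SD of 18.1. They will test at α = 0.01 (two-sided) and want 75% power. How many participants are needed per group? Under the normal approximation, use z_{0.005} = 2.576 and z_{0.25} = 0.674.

Cohen's d = |M₁ − M₂| / SD_pooled = |50.6 − 70.0| / 18.1 = 19.4 / 18.1 = 1.072.
For two independent groups with equal n: n = 2·((z_{α/2} + z_β) / d)².
z_{α/2} + z_β = 2.576 + 0.674 = 3.250.
n = 2 × (3.250 / 1.072)² = 2 × 3.032² = 2 × 9.19 = 18.4.
Round up to the next whole participant.

n = 19 per group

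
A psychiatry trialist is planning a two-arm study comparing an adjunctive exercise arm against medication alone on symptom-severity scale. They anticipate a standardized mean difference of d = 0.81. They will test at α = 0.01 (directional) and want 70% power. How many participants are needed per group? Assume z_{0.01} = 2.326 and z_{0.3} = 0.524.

For two independent groups with equal n: n = 2·((z_{α} + z_β) / d)².
z_{α} + z_β = 2.326 + 0.524 = 2.850.
n = 2 × (2.850 / 0.81)² = 2 × 3.519² = 2 × 12.38 = 24.8.
Round up to the next whole participant.

n = 25 per group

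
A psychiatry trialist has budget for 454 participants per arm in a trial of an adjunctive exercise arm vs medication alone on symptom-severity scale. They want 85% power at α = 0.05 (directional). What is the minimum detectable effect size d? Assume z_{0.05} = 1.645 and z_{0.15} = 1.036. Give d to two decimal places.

For two independent groups of n = 454 each: d_min = (z_{α} + z_β)·√(2/n).
z-sum = 1.645 + 1.036 = 2.681.
d_min = 2.681 × √(2/454) = 2.681 × 0.0664 = 0.178.

d_min ≈ 0.18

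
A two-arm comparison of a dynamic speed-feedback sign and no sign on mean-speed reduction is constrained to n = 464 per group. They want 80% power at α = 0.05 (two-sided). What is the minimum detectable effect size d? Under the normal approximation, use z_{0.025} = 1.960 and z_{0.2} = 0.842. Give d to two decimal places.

d_min ≈ 0.18

For two independent groups of n = 464 each: d_min = (z_{α/2} + z_β)·√(2/n).
z-sum = 1.960 + 0.842 = 2.802.
d_min = 2.802 × √(2/464) = 2.802 × 0.0657 = 0.184.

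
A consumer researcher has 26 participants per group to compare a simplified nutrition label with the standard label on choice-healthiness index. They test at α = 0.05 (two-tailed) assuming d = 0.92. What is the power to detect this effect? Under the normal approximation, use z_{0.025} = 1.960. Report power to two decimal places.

For two equal groups, power = Φ(d·√(n/2) − z_{α/2}).
d·√(n/2) = 0.92 × √(26/2) = 0.92 × 3.606 = 3.317.
z_β = 3.317 − 1.960 = 1.357.
Power = Φ(1.357) = 0.913.

power ≈ 0.91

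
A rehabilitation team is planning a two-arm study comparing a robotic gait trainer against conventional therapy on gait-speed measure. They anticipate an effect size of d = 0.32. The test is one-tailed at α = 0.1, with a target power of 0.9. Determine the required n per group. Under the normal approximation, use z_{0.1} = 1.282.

n = 129 per group

For two independent groups with equal n: n = 2·((z_{α} + z_β) / d)².
z_{α} + z_β = 1.282 + 1.282 = 2.564.
n = 2 × (2.564 / 0.32)² = 2 × 8.012² = 2 × 64.20 = 128.4.
Round up to the next whole participant.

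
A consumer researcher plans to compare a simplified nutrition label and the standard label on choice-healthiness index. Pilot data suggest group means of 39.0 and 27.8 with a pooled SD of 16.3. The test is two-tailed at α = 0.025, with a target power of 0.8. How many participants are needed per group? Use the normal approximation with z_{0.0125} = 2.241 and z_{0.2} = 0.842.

Cohen's d = |M₁ − M₂| / SD_pooled = |39.0 − 27.8| / 16.3 = 11.2 / 16.3 = 0.687.
For two independent groups with equal n: n = 2·((z_{α/2} + z_β) / d)².
z_{α/2} + z_β = 2.241 + 0.842 = 3.083.
n = 2 × (3.083 / 0.687)² = 2 × 4.488² = 2 × 20.14 = 40.3.
Round up to the next whole participant.

n = 41 per group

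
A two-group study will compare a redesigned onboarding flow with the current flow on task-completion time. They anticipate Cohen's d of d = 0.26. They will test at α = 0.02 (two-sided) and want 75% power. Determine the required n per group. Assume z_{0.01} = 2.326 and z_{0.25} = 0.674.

n = 267 per group

For two independent groups with equal n: n = 2·((z_{α/2} + z_β) / d)².
z_{α/2} + z_β = 2.326 + 0.674 = 3.000.
n = 2 × (3.000 / 0.26)² = 2 × 11.538² = 2 × 133.14 = 266.3.
Round up to the next whole participant.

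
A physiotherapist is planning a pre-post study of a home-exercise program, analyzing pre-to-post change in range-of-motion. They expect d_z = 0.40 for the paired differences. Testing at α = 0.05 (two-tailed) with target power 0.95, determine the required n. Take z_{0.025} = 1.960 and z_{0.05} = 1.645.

For a paired (one-sample on differences) test: n = ((z_{α/2} + z_β) / d)².
z_{α/2} + z_β = 1.960 + 1.645 = 3.605.
n = (3.605 / 0.40)² = 9.012² = 81.23.
Round up.

n = 82 pairs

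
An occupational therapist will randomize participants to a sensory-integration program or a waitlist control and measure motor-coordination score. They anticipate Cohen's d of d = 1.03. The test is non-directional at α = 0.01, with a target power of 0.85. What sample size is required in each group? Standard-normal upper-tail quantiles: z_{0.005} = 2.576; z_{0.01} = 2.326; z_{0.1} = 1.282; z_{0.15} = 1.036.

n = 25 per group

For two independent groups with equal n: n = 2·((z_{α/2} + z_β) / d)².
z_{α/2} + z_β = 2.576 + 1.036 = 3.612.
n = 2 × (3.612 / 1.03)² = 2 × 3.507² = 2 × 12.30 = 24.6.
Round up to the next whole participant.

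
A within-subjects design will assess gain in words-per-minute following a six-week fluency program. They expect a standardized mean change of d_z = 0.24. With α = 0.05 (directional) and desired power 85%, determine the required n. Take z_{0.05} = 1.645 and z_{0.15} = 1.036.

n = 125 pairs

For a paired (one-sample on differences) test: n = ((z_{α} + z_β) / d)².
z_{α} + z_β = 1.645 + 1.036 = 2.681.
n = (2.681 / 0.24)² = 11.171² = 124.79.
Round up.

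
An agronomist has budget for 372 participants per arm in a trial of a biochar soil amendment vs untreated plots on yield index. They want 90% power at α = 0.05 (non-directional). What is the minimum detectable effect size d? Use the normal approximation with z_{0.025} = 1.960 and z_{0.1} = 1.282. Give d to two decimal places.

d_min ≈ 0.24

For two independent groups of n = 372 each: d_min = (z_{α/2} + z_β)·√(2/n).
z-sum = 1.960 + 1.282 = 3.242.
d_min = 3.242 × √(2/372) = 3.242 × 0.0733 = 0.238.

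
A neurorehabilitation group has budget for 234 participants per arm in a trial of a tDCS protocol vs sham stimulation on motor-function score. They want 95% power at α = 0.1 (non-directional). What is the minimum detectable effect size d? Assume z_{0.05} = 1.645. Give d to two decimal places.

d_min ≈ 0.30

For two independent groups of n = 234 each: d_min = (z_{α/2} + z_β)·√(2/n).
z-sum = 1.645 + 1.645 = 3.290.
d_min = 3.290 × √(2/234) = 3.290 × 0.0925 = 0.304.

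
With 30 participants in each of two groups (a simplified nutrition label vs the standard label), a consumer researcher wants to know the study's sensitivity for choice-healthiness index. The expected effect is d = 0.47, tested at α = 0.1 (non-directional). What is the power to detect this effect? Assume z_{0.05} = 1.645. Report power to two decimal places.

For two equal groups, power = Φ(d·√(n/2) − z_{α/2}).
d·√(n/2) = 0.47 × √(30/2) = 0.47 × 3.873 = 1.820.
z_β = 1.820 − 1.645 = 0.175.
Power = Φ(0.175) = 0.570.

power ≈ 0.57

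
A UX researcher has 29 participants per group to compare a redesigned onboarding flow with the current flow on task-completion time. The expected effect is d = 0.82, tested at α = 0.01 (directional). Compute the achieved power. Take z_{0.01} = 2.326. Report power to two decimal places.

power ≈ 0.79

For two equal groups, power = Φ(d·√(n/2) − z_{α}).
d·√(n/2) = 0.82 × √(29/2) = 0.82 × 3.808 = 3.122.
z_β = 3.122 − 2.326 = 0.796.
Power = Φ(0.796) = 0.787.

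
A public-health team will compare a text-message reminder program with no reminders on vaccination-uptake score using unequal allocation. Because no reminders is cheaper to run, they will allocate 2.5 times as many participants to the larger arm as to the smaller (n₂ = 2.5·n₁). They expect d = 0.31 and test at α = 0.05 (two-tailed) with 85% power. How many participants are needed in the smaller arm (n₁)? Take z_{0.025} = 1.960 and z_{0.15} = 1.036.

n₁ = 131

With allocation ratio k = n₂/n₁ = 2.5, Var(x̄₁−x̄₂) = σ²(1/n₁ + 1/(k·n₁)) = σ²·(k+1)/(k·n₁).
So n₁ = (1 + 1/k)·((z_{α/2} + z_β)/d)² = 1.400 × (2.996/0.31)².
n₁ = 1.400 × 93.40 = 130.8.
Round up: n₁ = 131, giving n₂ = ⌈2.5 × 131⌉ = ⌈327.5⌉ = 328.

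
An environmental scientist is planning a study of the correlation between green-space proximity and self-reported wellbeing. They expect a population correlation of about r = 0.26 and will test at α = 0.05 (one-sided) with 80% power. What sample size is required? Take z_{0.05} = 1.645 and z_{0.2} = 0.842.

Fisher's z: C = ½·ln((1+r)/(1−r)) = ½·ln(1.7027) = 0.2661.
n = ((z_{α} + z_β)/C)² + 3.
(1.645 + 0.842) / 0.2661 = 2.487 / 0.2661 = 9.346.
n = 9.346² + 3 = 87.35 + 3 = 90.3.
Round up.

n = 91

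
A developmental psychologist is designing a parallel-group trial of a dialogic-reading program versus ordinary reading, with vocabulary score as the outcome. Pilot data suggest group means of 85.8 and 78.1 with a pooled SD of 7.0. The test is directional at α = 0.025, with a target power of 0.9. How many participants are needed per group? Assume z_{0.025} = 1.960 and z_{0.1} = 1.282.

n = 18 per group

Cohen's d = |M₁ − M₂| / SD_pooled = |85.8 − 78.1| / 7.0 = 7.7 / 7.0 = 1.100.
For two independent groups with equal n: n = 2·((z_{α} + z_β) / d)².
z_{α} + z_β = 1.960 + 1.282 = 3.242.
n = 2 × (3.242 / 1.100)² = 2 × 2.947² = 2 × 8.69 = 17.4.
Round up to the next whole participant.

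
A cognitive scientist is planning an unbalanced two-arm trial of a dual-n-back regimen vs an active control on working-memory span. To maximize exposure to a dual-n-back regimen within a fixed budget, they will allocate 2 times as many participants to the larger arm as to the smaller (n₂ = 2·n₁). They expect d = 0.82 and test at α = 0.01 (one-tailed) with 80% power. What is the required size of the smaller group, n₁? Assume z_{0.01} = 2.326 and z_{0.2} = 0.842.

With allocation ratio k = n₂/n₁ = 2, Var(x̄₁−x̄₂) = σ²(1/n₁ + 1/(k·n₁)) = σ²·(k+1)/(k·n₁).
So n₁ = (1 + 1/k)·((z_{α} + z_β)/d)² = 1.500 × (3.168/0.82)².
n₁ = 1.500 × 14.93 = 22.4.
Round up: n₁ = 23, giving n₂ = 2 × 23 = 46.

n₁ = 23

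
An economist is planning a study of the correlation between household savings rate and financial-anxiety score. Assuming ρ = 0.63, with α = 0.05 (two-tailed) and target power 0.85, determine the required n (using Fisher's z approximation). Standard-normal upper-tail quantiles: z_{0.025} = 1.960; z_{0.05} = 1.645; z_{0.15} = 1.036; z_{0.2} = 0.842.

n = 20

Fisher's z: C = ½·ln((1+r)/(1−r)) = ½·ln(4.4054) = 0.7414.
n = ((z_{α/2} + z_β)/C)² + 3.
(1.960 + 1.036) / 0.7414 = 2.996 / 0.7414 = 4.041.
n = 4.041² + 3 = 16.33 + 3 = 19.3.
Round up.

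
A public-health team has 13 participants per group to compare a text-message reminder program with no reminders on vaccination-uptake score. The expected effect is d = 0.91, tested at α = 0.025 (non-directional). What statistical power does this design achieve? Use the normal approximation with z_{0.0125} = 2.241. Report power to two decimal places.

power ≈ 0.53

For two equal groups, power = Φ(d·√(n/2) − z_{α/2}).
d·√(n/2) = 0.91 × √(13/2) = 0.91 × 2.550 = 2.320.
z_β = 2.320 − 2.241 = 0.079.
Power = Φ(0.079) = 0.532.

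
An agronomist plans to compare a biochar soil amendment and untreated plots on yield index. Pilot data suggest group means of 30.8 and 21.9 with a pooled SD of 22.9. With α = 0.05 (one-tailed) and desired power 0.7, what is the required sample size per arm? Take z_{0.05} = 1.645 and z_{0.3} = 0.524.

n = 63 per group

Cohen's d = |M₁ − M₂| / SD_pooled = |30.8 − 21.9| / 22.9 = 8.9 / 22.9 = 0.389.
For two independent groups with equal n: n = 2·((z_{α} + z_β) / d)².
z_{α} + z_β = 1.645 + 0.524 = 2.169.
n = 2 × (2.169 / 0.389)² = 2 × 5.576² = 2 × 31.09 = 62.2.
Round up to the next whole participant.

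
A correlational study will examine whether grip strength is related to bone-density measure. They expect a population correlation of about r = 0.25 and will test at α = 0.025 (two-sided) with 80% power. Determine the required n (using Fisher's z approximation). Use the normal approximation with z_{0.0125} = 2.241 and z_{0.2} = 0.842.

Fisher's z: C = ½·ln((1+r)/(1−r)) = ½·ln(1.6667) = 0.2554.
n = ((z_{α/2} + z_β)/C)² + 3.
(2.241 + 0.842) / 0.2554 = 3.083 / 0.2554 = 12.071.
n = 12.071² + 3 = 145.72 + 3 = 148.7.
Round up.

n = 149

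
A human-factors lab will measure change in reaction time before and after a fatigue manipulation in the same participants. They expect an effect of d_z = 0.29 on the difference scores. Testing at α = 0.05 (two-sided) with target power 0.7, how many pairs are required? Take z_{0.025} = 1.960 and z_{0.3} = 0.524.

For a paired (one-sample on differences) test: n = ((z_{α/2} + z_β) / d)².
z_{α/2} + z_β = 1.960 + 0.524 = 2.484.
n = (2.484 / 0.29)² = 8.566² = 73.37.
Round up.

n = 74 pairs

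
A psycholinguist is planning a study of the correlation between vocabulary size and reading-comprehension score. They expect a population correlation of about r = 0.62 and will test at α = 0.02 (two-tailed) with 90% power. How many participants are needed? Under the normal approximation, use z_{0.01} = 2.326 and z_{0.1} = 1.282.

n = 28

Fisher's z: C = ½·ln((1+r)/(1−r)) = ½·ln(4.2632) = 0.7250.
n = ((z_{α/2} + z_β)/C)² + 3.
(2.326 + 1.282) / 0.7250 = 3.608 / 0.7250 = 4.977.
n = 4.977² + 3 = 24.77 + 3 = 27.8.
Round up.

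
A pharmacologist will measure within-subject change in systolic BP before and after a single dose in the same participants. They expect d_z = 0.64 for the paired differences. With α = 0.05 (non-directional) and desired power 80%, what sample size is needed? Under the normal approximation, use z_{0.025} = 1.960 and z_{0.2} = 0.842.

n = 20 pairs

For a paired (one-sample on differences) test: n = ((z_{α/2} + z_β) / d)².
z_{α/2} + z_β = 1.960 + 0.842 = 2.802.
n = (2.802 / 0.64)² = 4.378² = 19.17.
Round up.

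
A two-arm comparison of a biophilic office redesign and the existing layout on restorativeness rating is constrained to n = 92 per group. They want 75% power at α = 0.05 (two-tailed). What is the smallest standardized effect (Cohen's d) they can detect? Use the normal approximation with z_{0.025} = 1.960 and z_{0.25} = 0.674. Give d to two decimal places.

For two independent groups of n = 92 each: d_min = (z_{α/2} + z_β)·√(2/n).
z-sum = 1.960 + 0.674 = 2.634.
d_min = 2.634 × √(2/92) = 2.634 × 0.1474 = 0.388.

d_min ≈ 0.39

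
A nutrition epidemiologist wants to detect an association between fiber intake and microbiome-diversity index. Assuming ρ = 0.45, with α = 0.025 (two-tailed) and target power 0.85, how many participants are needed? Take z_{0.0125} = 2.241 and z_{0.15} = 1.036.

n = 49

Fisher's z: C = ½·ln((1+r)/(1−r)) = ½·ln(2.6364) = 0.4847.
n = ((z_{α/2} + z_β)/C)² + 3.
(2.241 + 1.036) / 0.4847 = 3.277 / 0.4847 = 6.761.
n = 6.761² + 3 = 45.71 + 3 = 48.7.
Round up.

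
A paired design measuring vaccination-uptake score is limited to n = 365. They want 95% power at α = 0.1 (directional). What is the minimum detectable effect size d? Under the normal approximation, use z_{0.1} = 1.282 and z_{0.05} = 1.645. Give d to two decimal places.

For a single sample (or paired design) of n = 365: d_min = (z_{α} + z_β)/√n.
z-sum = 1.282 + 1.645 = 2.927.
d_min = 2.927 / √365 = 2.927 / 19.105 = 0.153.

d_min ≈ 0.15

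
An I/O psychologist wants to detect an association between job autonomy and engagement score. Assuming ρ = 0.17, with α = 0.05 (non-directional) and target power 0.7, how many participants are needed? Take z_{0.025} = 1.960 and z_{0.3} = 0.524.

n = 213

Fisher's z: C = ½·ln((1+r)/(1−r)) = ½·ln(1.4096) = 0.1717.
n = ((z_{α/2} + z_β)/C)² + 3.
(1.960 + 0.524) / 0.1717 = 2.484 / 0.1717 = 14.467.
n = 14.467² + 3 = 209.30 + 3 = 212.3.
Round up.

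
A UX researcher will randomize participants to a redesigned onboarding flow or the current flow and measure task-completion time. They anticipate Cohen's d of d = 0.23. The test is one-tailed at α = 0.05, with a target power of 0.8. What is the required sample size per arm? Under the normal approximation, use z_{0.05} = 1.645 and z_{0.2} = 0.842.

For two independent groups with equal n: n = 2·((z_{α} + z_β) / d)².
z_{α} + z_β = 1.645 + 0.842 = 2.487.
n = 2 × (2.487 / 0.23)² = 2 × 10.813² = 2 × 116.92 = 233.8.
Round up to the next whole participant.

n = 234 per group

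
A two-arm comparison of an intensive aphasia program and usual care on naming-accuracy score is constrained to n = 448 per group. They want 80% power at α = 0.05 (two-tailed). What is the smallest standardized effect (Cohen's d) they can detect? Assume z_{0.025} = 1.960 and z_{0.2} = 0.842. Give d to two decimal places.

d_min ≈ 0.19

For two independent groups of n = 448 each: d_min = (z_{α/2} + z_β)·√(2/n).
z-sum = 1.960 + 0.842 = 2.802.
d_min = 2.802 × √(2/448) = 2.802 × 0.0668 = 0.187.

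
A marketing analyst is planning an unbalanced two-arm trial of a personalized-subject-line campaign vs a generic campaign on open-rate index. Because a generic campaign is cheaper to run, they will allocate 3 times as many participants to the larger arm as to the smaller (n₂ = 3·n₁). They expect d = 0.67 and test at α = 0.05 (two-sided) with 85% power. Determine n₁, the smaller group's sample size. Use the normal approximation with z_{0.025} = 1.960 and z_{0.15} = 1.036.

With allocation ratio k = n₂/n₁ = 3, Var(x̄₁−x̄₂) = σ²(1/n₁ + 1/(k·n₁)) = σ²·(k+1)/(k·n₁).
So n₁ = (1 + 1/k)·((z_{α/2} + z_β)/d)² = 1.333 × (2.996/0.67)².
n₁ = 1.333 × 20.00 = 26.7.
Round up: n₁ = 27, giving n₂ = 3 × 27 = 81.

n₁ = 27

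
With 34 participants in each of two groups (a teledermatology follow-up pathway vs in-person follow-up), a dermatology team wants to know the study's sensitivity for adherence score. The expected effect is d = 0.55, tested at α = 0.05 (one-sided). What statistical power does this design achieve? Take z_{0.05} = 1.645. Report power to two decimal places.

For two equal groups, power = Φ(d·√(n/2) − z_{α}).
d·√(n/2) = 0.55 × √(34/2) = 0.55 × 4.123 = 2.268.
z_β = 2.268 − 1.645 = 0.623.
Power = Φ(0.623) = 0.733.

power ≈ 0.73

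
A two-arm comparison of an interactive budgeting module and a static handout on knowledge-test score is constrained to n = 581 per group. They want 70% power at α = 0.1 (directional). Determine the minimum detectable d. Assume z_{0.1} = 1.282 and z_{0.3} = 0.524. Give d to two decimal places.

For two independent groups of n = 581 each: d_min = (z_{α} + z_β)·√(2/n).
z-sum = 1.282 + 0.524 = 1.806.
d_min = 1.806 × √(2/581) = 1.806 × 0.0587 = 0.106.

d_min ≈ 0.11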